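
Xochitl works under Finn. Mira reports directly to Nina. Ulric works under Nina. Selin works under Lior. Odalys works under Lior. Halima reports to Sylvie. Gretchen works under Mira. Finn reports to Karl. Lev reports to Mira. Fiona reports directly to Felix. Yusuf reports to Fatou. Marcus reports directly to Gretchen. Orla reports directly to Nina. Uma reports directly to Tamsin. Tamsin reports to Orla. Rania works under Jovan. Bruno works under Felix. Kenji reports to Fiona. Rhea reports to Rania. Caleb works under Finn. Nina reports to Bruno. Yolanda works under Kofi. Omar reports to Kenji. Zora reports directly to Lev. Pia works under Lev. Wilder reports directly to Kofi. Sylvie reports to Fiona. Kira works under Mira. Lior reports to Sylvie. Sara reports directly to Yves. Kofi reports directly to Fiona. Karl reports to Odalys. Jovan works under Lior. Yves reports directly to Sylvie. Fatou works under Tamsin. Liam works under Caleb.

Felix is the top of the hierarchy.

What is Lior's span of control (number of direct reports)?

3

Lior directly manages Odalys, Jovan, Selin. That is 3 direct reports.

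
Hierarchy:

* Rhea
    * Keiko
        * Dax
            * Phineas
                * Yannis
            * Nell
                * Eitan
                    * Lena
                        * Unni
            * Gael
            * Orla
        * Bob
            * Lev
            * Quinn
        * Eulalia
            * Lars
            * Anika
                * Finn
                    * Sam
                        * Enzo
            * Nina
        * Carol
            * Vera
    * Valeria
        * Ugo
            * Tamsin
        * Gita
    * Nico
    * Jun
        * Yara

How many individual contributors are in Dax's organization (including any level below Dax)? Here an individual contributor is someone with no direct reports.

4

The people in Dax's organization with no one reporting to them are Orla, Gael, Unni, Yannis. That is 4.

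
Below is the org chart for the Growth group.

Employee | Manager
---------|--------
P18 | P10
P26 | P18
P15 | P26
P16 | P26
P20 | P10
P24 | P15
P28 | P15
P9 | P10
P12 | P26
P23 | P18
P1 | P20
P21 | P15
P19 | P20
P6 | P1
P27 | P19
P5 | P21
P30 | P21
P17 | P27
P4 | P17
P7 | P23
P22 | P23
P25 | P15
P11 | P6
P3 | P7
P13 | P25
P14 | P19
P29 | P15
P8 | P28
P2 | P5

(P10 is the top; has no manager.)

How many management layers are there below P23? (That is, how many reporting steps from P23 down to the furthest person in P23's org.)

2

The longest chain under P23 runs P23 → P7 → P3, which is 2 levels below P23.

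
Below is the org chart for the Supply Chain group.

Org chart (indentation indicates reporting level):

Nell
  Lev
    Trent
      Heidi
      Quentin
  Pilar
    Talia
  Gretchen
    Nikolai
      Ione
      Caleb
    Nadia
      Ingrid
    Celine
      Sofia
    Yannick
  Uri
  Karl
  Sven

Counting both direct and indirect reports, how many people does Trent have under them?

Trent directly manages Heidi, Quentin. Heidi has no reports. Quentin has no reports. So Trent's organization is 2 direct reports plus everyone under them: 1 + 1 = 2.

2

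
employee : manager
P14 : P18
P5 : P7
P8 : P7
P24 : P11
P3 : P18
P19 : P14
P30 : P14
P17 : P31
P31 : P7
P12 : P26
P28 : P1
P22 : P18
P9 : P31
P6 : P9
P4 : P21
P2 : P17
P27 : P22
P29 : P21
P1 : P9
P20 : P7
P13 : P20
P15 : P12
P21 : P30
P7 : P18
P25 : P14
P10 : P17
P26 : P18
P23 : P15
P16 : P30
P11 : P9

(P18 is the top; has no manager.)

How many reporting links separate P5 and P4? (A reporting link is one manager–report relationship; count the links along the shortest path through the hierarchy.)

P5 is 2 levels below P18, and P4 is 4 levels below P18 (their lowest common manager). The shortest path runs up from P5 to P18 and back down to P4: 2 + 4 = 6 links.

6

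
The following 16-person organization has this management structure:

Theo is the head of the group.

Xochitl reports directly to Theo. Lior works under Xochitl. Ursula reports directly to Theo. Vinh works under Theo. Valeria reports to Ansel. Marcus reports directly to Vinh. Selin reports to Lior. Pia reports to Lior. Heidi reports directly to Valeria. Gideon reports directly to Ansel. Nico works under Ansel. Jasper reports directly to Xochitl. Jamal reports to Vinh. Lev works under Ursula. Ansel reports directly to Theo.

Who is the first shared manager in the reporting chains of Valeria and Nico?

Valeria's chain of managers is Ansel, Theo. Nico's chain of managers is Ansel, Theo. The first manager that appears in both chains is Ansel.

Ansel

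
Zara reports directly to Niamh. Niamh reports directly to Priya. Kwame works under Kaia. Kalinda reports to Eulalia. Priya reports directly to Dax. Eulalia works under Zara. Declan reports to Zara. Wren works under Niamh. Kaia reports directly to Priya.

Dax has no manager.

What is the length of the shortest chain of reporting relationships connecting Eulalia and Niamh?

Eulalia is in Niamh's organization: the chain from Eulalia up to Niamh is Eulalia → Zara → Niamh, which is 2 links.

2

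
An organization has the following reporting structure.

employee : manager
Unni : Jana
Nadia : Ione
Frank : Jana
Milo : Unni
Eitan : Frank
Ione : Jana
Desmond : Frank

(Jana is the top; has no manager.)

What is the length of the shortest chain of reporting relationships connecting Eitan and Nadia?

Eitan is 2 levels below Jana, and Nadia is 2 levels below Jana (their lowest common manager). The shortest path runs up from Eitan to Jana and back down to Nadia: 2 + 2 = 4 links.

4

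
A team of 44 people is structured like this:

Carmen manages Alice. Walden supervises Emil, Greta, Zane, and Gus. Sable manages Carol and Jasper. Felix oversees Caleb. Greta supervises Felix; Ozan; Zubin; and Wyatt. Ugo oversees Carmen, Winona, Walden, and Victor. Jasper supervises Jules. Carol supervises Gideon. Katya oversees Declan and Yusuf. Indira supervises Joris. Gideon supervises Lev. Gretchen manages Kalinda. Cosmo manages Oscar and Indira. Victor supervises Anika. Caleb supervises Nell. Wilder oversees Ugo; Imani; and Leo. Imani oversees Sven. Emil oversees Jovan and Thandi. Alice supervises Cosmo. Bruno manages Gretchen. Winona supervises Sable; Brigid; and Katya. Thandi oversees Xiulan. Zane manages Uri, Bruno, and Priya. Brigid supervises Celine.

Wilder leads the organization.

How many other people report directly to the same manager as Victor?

3

Victor reports to Ugo. Ugo's other direct reports are Walden, Winona, Carmen — 3 peers.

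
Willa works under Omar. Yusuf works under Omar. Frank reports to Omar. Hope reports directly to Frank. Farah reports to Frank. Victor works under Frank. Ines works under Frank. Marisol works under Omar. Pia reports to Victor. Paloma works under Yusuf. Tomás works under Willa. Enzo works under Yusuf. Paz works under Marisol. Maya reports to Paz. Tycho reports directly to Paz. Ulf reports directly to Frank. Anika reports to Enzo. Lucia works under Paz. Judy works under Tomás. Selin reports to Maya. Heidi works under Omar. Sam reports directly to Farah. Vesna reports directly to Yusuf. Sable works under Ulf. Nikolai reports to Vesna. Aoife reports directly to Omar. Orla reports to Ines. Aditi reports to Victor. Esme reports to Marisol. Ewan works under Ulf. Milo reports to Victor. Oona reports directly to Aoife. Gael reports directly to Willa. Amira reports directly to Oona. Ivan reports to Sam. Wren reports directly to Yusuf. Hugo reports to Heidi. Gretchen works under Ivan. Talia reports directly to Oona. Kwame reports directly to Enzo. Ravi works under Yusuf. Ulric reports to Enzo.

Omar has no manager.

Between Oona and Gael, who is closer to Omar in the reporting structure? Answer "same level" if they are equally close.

same level

Both Oona and Gael are 2 levels below Omar.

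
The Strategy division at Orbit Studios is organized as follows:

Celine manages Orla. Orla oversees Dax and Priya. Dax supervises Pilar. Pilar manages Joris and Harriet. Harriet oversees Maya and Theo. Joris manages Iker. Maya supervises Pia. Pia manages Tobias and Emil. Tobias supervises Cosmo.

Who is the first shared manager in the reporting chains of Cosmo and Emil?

Pia

Cosmo's chain of managers is Tobias, Pia, Maya, Harriet, Pilar, Dax, Orla, Celine. Emil's chain of managers is Pia, Maya, Harriet, Pilar, Dax, Orla, Celine. The first manager that appears in both chains is Pia.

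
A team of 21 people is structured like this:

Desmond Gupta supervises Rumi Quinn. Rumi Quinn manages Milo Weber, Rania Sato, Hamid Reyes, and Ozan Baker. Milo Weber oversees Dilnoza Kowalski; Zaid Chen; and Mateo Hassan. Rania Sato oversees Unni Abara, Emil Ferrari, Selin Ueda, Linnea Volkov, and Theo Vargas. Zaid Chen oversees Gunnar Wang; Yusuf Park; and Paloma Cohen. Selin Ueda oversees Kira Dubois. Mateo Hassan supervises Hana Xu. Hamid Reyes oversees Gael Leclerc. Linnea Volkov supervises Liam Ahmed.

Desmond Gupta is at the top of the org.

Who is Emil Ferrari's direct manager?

Rania Sato

Emil Ferrari reports directly to Rania Sato.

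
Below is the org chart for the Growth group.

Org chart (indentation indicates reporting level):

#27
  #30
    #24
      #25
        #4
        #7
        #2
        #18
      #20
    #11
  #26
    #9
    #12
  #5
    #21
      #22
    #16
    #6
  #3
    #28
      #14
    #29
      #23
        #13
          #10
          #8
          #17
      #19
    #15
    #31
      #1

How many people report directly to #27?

#27 directly manages #30, #26, #5, #3. That is 4 direct reports.

4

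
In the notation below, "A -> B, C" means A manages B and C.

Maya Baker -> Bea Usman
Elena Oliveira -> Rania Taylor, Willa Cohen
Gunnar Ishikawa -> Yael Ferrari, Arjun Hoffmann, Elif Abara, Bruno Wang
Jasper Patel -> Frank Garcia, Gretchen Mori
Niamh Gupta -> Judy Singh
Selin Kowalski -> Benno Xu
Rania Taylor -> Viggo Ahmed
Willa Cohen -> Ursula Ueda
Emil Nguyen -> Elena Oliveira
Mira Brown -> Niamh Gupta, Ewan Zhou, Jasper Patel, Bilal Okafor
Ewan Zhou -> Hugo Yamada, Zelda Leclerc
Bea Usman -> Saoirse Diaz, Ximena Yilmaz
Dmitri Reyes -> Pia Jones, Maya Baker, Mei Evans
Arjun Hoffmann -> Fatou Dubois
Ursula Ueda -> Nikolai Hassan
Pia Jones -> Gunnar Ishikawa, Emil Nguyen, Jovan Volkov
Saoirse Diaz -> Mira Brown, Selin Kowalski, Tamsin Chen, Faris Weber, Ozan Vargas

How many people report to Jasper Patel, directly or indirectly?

Jasper Patel directly manages Frank Garcia, Gretchen Mori. Frank Garcia has no reports. Gretchen Mori has no reports. So Jasper Patel's organization is 2 direct reports plus everyone under them: 1 + 1 = 2.

2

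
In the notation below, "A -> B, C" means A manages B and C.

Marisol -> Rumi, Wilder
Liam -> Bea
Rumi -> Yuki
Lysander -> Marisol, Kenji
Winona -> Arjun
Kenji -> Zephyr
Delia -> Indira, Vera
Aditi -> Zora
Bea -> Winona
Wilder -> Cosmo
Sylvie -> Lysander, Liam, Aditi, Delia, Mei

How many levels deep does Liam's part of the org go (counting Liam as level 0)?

The longest chain under Liam runs Liam → Bea → Winona → Arjun, which is 3 levels below Liam.

3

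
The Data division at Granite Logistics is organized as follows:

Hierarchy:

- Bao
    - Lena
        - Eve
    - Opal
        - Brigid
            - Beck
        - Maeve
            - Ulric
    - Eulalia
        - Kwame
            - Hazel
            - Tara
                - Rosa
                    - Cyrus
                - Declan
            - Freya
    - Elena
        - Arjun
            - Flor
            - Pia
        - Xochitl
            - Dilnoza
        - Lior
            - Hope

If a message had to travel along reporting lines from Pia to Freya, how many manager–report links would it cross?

6

Pia is 3 levels below Bao, and Freya is 3 levels below Bao (their lowest common manager). The shortest path runs up from Pia to Bao and back down to Freya: 3 + 3 = 6 links.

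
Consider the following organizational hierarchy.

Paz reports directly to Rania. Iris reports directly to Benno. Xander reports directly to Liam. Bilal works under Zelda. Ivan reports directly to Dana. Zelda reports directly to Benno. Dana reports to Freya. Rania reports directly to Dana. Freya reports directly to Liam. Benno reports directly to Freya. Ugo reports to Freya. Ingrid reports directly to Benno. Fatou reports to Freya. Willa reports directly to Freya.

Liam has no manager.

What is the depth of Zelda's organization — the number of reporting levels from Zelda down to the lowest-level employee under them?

The longest chain under Zelda runs Zelda → Bilal, which is 1 level below Zelda.

1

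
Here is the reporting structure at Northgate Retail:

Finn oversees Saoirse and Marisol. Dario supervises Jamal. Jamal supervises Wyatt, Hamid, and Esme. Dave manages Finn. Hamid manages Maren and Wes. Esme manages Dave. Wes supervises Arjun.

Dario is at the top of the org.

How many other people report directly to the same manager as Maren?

Maren reports to Hamid. Hamid's other direct reports are Wes — 1 peer.

1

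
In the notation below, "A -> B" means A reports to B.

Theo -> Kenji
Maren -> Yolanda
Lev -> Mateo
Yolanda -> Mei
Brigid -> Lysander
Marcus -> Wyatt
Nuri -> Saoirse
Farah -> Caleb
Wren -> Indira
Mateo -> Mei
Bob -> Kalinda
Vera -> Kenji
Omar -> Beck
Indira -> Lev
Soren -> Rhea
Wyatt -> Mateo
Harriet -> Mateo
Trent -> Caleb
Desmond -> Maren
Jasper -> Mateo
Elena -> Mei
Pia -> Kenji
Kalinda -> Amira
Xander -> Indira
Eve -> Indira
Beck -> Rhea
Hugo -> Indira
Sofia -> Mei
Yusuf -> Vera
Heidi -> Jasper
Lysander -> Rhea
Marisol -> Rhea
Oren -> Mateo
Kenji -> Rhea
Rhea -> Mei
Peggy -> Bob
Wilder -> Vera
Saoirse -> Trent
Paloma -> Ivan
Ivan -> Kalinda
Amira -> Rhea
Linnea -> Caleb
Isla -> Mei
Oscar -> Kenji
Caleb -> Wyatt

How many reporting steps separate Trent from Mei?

4

Chain from Trent up to Mei: Trent → Caleb → Wyatt → Mateo → Mei. That is 4 steps up, so Trent is 4 levels below Mei.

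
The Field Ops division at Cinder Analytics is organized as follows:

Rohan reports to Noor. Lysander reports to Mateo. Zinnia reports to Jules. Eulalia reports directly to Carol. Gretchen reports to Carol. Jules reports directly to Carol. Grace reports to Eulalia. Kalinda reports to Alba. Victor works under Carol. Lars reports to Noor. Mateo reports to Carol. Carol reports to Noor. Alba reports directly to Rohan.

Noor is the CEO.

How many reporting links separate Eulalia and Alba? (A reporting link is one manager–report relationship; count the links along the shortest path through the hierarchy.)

Eulalia is 2 levels below Noor, and Alba is 2 levels below Noor (their lowest common manager). The shortest path runs up from Eulalia to Noor and back down to Alba: 2 + 2 = 4 links.

4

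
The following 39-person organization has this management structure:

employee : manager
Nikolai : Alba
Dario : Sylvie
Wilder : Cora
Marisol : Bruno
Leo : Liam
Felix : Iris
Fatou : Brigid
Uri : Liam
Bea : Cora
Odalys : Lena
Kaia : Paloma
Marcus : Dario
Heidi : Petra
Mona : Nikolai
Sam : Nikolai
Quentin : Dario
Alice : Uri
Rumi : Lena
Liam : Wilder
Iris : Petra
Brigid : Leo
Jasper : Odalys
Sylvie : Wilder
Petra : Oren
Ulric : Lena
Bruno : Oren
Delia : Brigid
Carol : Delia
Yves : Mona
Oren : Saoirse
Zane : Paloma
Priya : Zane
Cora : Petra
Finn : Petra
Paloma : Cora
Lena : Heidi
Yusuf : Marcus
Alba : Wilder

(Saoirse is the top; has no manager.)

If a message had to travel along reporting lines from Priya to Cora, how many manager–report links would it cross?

3

Priya is in Cora's organization: the chain from Priya up to Cora is Priya → Zane → Paloma → Cora, which is 3 links.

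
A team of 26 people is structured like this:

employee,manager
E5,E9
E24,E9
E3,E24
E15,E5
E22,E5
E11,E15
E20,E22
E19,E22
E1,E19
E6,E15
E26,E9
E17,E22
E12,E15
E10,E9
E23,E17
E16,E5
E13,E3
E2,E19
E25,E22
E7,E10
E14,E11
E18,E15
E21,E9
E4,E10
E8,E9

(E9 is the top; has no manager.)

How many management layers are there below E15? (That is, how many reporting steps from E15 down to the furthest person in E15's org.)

2

The longest chain under E15 runs E15 → E11 → E14, which is 2 levels below E15.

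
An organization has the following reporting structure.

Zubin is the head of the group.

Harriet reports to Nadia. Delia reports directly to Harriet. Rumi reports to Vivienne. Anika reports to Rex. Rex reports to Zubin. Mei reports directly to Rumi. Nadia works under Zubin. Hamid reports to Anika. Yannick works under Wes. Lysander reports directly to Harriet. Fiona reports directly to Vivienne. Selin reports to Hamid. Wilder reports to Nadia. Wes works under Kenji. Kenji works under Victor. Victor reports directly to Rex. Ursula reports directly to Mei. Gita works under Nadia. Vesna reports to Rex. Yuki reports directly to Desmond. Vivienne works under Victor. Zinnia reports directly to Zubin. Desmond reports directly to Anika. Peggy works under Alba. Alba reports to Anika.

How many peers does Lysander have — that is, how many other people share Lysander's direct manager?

1

Lysander reports to Harriet. Harriet's other direct reports are Delia — 1 peer.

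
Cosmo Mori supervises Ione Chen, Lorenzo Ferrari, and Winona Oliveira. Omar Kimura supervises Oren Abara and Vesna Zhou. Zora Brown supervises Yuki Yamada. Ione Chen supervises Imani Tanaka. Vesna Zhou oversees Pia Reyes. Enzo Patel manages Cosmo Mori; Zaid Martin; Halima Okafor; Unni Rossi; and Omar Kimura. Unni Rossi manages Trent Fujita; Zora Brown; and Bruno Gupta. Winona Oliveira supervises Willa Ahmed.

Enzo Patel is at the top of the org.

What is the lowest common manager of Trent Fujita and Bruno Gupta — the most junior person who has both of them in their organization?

Trent Fujita's chain of managers is Unni Rossi, Enzo Patel. Bruno Gupta's chain of managers is Unni Rossi, Enzo Patel. The first manager that appears in both chains is Unni Rossi.

Unni Rossi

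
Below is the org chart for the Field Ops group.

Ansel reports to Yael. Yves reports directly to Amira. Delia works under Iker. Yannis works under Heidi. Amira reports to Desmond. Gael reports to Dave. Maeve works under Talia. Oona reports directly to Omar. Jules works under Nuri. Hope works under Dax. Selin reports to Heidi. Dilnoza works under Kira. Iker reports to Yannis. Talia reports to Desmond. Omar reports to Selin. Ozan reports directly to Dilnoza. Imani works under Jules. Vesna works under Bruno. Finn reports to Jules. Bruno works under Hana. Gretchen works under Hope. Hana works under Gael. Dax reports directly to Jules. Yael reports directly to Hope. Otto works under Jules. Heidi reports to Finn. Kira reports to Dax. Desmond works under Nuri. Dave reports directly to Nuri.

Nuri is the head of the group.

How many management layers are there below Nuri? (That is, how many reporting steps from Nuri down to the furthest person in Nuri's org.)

6

The longest chain under Nuri runs Nuri → Jules → Finn → Heidi → Yannis → Iker → Delia, which is 6 levels below Nuri.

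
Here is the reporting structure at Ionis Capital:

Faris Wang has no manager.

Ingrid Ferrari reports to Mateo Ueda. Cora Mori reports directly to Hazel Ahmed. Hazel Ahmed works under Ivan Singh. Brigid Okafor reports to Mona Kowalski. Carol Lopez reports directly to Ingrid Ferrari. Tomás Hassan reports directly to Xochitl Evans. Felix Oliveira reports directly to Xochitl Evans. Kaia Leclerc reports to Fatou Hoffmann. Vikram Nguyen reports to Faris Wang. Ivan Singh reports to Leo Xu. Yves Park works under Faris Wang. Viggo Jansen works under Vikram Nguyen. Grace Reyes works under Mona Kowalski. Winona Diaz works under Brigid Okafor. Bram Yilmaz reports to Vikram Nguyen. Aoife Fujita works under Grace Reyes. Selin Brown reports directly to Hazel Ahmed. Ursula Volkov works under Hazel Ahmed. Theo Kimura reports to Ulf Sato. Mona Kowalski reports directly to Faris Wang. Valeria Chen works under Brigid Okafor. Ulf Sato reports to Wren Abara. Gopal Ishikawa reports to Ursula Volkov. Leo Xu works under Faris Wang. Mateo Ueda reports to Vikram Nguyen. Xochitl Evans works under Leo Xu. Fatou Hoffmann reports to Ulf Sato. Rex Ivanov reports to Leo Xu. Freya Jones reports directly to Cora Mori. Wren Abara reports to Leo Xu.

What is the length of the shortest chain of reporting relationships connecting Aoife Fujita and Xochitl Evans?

5

Aoife Fujita is 3 levels below Faris Wang, and Xochitl Evans is 2 levels below Faris Wang (their lowest common manager). The shortest path runs up from Aoife Fujita to Faris Wang and back down to Xochitl Evans: 3 + 2 = 5 links.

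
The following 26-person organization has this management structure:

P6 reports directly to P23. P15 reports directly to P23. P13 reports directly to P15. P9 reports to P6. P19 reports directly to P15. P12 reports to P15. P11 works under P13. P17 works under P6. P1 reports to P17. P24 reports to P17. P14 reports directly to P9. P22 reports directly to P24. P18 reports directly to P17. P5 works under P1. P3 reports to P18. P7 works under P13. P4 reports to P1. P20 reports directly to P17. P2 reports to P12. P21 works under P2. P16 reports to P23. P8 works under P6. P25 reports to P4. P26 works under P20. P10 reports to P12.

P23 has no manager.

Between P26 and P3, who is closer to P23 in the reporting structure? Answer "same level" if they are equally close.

Both P26 and P3 are 4 levels below P23.

same level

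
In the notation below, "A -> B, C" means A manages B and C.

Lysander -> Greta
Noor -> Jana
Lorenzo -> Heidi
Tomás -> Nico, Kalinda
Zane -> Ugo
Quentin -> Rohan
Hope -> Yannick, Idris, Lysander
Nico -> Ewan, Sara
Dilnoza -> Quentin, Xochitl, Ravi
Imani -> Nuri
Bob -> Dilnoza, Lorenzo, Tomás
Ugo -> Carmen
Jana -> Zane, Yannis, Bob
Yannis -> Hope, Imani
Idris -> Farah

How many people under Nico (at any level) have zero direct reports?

2

The people in Nico's organization with no one reporting to them are Sara, Ewan. That is 2.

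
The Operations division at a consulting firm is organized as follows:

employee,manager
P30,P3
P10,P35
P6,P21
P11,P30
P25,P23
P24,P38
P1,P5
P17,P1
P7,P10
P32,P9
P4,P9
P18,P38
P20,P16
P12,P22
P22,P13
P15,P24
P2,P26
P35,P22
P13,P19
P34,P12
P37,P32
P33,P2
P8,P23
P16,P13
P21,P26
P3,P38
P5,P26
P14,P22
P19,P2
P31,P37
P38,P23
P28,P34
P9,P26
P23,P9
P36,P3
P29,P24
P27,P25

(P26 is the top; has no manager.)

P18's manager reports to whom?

P18 reports to P38, and P38 reports to P23. So P18's skip-level manager is P23.

P23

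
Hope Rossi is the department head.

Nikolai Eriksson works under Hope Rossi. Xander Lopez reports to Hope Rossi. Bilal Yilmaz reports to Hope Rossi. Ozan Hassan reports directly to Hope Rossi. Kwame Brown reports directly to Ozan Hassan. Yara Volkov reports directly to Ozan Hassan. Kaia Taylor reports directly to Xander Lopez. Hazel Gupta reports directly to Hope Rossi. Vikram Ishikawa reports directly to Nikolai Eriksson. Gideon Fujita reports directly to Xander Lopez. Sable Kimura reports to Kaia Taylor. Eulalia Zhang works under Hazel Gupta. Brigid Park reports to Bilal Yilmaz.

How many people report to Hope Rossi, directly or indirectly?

13

Hope Rossi directly manages Nikolai Eriksson, Xander Lopez, Bilal Yilmaz, Ozan Hassan, Hazel Gupta. Under Nikolai Eriksson: Vikram Ishikawa (1). Under Xander Lopez: Gideon Fujita, Kaia Taylor, Sable Kimura (3). Under Bilal Yilmaz: Brigid Park (1). Under Ozan Hassan: Yara Volkov, Kwame Brown (2). Under Hazel Gupta: Eulalia Zhang (1). So Hope Rossi's organization is 5 direct reports plus everyone under them: 2 + 4 + 2 + 3 + 2 = 13.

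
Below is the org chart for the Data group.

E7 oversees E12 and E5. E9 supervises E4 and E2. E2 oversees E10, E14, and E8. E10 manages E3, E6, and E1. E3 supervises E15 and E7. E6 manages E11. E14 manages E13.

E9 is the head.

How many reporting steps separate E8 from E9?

Chain from E8 up to E9: E8 → E2 → E9. That is 2 steps up, so E8 is 2 levels below E9.

2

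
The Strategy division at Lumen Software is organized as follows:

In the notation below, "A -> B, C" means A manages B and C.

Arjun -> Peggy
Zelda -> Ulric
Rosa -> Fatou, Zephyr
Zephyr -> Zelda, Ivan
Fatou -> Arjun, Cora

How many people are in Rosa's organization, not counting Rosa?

Rosa directly manages Fatou, Zephyr. Under Fatou: Cora, Arjun, Peggy (3). Under Zephyr: Ivan, Zelda, Ulric (3). So Rosa's organization is 2 direct reports plus everyone under them: 4 + 4 = 8.

8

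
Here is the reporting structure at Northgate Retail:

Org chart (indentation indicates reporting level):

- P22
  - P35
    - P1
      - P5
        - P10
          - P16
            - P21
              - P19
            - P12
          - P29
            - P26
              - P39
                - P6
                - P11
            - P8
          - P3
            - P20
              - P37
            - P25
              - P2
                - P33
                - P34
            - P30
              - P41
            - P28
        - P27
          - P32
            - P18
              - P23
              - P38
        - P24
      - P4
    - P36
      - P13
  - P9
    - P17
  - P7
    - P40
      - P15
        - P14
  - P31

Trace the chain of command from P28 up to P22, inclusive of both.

P28 -> P3 -> P10 -> P5 -> P1 -> P35 -> P22

P28 reports to P3. P3 reports to P10. P10 reports to P5. P5 reports to P1. P1 reports to P35. P35 reports to P22. P22 is at the top.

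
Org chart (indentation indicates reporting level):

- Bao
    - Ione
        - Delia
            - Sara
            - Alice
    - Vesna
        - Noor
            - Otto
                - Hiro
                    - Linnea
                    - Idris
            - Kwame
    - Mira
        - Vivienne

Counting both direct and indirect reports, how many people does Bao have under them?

13

Bao directly manages Ione, Vesna, Mira. Under Ione: Delia, Alice, Sara (3). Under Vesna: Noor, Kwame, Otto, Hiro, Idris, Linnea (6). Under Mira: Vivienne (1). So Bao's organization is 3 direct reports plus everyone under them: 4 + 7 + 2 = 13.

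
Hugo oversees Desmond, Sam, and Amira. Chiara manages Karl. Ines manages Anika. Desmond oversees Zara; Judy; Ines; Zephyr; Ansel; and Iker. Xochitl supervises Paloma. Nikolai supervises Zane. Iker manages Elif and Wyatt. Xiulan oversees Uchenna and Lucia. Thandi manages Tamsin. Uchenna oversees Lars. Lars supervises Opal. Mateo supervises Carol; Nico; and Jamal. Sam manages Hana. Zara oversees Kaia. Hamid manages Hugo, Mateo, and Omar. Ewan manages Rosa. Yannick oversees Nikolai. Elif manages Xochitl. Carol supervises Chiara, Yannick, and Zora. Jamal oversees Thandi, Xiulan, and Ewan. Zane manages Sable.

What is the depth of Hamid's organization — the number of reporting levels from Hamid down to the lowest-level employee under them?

6

The longest chain under Hamid runs Hamid → Mateo → Carol → Yannick → Nikolai → Zane → Sable, which is 6 levels below Hamid.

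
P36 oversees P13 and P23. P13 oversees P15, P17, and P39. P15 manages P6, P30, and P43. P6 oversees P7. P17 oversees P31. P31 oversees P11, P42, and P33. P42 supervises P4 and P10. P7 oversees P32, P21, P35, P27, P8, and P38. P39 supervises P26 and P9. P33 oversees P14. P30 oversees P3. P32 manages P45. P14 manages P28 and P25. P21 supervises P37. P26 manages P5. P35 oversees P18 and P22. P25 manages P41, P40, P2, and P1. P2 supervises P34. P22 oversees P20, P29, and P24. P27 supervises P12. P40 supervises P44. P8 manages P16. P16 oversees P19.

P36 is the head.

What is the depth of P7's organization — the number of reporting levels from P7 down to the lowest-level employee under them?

The longest chain under P7 runs P7 → P8 → P16 → P19, which is 3 levels below P7.

3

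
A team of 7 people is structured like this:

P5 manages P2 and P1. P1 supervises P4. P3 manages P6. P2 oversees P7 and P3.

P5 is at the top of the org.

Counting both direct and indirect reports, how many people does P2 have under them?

P2 directly manages P7, P3. P7 has no reports. Under P3: P6 (1). So P2's organization is 2 direct reports plus everyone under them: 1 + 2 = 3.

3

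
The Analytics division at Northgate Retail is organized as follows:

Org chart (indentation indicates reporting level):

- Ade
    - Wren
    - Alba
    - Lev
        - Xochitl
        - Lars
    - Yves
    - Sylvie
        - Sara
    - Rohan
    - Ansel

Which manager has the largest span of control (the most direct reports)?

Ade

Direct-report counts: Ade has 7; Sylvie has 1; Lev has 2. The largest is 7, held by Ade.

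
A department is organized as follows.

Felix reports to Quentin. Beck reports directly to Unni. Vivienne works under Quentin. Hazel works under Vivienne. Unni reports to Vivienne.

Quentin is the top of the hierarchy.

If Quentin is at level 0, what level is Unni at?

2

Chain from Unni up to Quentin: Unni → Vivienne → Quentin. That is 2 steps up, so Unni is 2 levels below Quentin.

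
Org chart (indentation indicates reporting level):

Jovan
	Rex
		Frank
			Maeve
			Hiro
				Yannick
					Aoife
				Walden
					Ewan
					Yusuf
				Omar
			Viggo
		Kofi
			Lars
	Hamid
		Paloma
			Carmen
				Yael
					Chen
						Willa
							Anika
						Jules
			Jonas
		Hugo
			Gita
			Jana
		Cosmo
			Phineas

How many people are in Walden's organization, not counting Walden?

Walden directly manages Ewan, Yusuf. Ewan has no reports. Yusuf has no reports. So Walden's organization is 2 direct reports plus everyone under them: 1 + 1 = 2.

2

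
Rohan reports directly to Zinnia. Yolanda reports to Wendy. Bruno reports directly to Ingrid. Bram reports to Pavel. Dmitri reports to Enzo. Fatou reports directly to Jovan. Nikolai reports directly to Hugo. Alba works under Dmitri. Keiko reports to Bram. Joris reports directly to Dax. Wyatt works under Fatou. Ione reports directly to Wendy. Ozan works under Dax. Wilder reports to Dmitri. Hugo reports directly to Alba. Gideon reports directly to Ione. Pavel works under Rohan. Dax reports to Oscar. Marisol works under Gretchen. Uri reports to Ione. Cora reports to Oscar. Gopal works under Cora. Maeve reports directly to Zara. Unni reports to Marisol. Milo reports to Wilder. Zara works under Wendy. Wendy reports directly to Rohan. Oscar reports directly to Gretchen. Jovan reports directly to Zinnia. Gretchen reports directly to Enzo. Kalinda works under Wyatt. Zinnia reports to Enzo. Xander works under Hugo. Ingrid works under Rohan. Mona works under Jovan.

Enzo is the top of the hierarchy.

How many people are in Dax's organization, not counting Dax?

Dax directly manages Ozan, Joris. Ozan has no reports. Joris has no reports. So Dax's organization is 2 direct reports plus everyone under them: 1 + 1 = 2.

2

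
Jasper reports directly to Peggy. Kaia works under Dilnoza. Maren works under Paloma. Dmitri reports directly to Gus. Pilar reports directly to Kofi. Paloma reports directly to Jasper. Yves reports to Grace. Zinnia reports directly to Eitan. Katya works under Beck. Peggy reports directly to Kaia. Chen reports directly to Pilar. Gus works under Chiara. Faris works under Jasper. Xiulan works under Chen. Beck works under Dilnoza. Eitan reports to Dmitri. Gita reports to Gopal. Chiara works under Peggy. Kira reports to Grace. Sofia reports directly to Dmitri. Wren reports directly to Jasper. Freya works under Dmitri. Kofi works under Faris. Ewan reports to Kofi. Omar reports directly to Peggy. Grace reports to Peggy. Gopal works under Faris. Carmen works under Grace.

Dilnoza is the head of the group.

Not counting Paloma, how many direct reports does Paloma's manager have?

2

Paloma reports to Jasper. Jasper's other direct reports are Faris, Wren — 2 peers.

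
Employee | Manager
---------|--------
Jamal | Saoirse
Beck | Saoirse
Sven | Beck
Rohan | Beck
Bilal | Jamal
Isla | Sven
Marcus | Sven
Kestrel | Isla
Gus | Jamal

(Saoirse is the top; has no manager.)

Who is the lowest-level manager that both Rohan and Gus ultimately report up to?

Rohan's chain of managers is Beck, Saoirse. Gus's chain of managers is Jamal, Saoirse. The first manager that appears in both chains is Saoirse.

Saoirse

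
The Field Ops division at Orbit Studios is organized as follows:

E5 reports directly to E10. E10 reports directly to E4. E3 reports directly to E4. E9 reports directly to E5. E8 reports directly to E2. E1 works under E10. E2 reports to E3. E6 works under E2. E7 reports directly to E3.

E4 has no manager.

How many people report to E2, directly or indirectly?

E2 directly manages E8, E6. E8 has no reports. E6 has no reports. So E2's organization is 2 direct reports plus everyone under them: 1 + 1 = 2.

2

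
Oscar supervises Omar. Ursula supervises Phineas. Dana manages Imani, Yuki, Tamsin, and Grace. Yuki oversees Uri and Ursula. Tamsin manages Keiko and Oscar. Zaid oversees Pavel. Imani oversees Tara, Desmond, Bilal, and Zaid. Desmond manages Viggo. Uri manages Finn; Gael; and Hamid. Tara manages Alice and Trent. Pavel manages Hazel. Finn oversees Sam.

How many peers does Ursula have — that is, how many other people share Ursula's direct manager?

1

Ursula reports to Yuki. Yuki's other direct reports are Uri — 1 peer.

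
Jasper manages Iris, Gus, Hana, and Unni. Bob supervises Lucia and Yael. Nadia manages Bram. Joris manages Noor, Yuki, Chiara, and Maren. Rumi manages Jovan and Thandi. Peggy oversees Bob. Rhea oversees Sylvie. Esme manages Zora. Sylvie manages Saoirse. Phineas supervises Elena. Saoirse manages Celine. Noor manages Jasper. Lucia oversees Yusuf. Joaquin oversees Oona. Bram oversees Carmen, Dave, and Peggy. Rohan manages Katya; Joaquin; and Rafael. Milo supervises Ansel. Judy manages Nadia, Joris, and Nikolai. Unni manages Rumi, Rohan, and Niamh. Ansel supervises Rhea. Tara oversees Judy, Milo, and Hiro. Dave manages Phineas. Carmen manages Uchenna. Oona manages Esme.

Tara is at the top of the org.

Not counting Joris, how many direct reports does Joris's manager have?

Joris reports to Judy. Judy's other direct reports are Nadia, Nikolai — 2 peers.

2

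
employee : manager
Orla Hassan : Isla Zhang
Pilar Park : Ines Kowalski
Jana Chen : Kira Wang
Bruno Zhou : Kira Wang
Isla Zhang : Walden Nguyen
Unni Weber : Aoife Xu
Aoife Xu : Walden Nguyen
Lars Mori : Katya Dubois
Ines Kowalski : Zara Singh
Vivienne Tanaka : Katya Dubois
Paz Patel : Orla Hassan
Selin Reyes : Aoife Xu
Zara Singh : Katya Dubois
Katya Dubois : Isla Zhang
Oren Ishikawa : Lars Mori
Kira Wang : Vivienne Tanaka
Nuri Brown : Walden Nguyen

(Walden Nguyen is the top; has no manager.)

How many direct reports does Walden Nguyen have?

Walden Nguyen directly manages Isla Zhang, Nuri Brown, Aoife Xu. That is 3 direct reports.

3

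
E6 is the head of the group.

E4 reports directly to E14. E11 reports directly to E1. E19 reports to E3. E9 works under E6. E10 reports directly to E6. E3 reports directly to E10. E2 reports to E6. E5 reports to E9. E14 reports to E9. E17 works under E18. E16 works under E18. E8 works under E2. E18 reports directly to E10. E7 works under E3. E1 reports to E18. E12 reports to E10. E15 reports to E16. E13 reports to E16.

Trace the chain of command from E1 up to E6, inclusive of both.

E1 -> E18 -> E10 -> E6

E1 reports to E18. E18 reports to E10. E10 reports to E6. E6 is at the top.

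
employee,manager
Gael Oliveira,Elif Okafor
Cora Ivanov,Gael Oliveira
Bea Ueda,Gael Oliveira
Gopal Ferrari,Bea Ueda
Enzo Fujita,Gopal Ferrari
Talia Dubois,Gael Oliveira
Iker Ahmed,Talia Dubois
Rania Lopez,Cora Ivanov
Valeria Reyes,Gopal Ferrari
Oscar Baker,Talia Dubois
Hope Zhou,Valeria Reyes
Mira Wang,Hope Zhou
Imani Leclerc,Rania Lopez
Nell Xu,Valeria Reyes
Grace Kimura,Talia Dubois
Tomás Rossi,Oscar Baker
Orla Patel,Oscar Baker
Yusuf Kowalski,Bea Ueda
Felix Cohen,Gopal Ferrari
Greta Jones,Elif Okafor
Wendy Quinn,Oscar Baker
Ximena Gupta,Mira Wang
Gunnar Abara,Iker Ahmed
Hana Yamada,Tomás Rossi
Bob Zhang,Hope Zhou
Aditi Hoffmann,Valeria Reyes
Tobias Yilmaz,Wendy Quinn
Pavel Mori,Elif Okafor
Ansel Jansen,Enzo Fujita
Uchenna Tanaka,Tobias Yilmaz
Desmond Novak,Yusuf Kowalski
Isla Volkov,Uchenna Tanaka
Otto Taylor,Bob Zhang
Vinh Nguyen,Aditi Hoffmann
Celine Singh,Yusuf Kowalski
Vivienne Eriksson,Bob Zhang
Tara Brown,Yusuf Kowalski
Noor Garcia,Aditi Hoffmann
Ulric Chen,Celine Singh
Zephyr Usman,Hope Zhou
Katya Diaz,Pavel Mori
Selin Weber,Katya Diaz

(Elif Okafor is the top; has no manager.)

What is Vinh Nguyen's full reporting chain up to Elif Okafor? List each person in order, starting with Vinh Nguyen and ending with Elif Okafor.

Vinh Nguyen reports to Aditi Hoffmann. Aditi Hoffmann reports to Valeria Reyes. Valeria Reyes reports to Gopal Ferrari. Gopal Ferrari reports to Bea Ueda. Bea Ueda reports to Gael Oliveira. Gael Oliveira reports to Elif Okafor. Elif Okafor is at the top.

Vinh Nguyen -> Aditi Hoffmann -> Valeria Reyes -> Gopal Ferrari -> Bea Ueda -> Gael Oliveira -> Elif Okafor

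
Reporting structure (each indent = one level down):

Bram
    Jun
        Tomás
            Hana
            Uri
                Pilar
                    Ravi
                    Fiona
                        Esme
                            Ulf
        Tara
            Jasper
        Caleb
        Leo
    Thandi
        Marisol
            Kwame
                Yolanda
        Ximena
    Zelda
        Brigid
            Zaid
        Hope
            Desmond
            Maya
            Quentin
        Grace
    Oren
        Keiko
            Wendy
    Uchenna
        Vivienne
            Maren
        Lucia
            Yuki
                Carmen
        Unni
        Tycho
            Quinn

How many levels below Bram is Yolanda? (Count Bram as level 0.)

Chain from Yolanda up to Bram: Yolanda → Kwame → Marisol → Thandi → Bram. That is 4 steps up, so Yolanda is 4 levels below Bram.

4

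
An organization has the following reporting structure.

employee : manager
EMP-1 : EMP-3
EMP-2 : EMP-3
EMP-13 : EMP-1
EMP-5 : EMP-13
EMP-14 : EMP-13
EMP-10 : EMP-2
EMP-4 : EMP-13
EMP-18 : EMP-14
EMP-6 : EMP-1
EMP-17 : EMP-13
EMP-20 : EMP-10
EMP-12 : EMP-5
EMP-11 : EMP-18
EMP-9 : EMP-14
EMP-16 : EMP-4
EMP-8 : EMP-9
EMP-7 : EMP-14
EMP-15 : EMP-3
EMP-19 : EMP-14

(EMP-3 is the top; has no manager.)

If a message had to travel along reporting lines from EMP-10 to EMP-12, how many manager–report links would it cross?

6

EMP-10 is 2 levels below EMP-3, and EMP-12 is 4 levels below EMP-3 (their lowest common manager). The shortest path runs up from EMP-10 to EMP-3 and back down to EMP-12: 2 + 4 = 6 links.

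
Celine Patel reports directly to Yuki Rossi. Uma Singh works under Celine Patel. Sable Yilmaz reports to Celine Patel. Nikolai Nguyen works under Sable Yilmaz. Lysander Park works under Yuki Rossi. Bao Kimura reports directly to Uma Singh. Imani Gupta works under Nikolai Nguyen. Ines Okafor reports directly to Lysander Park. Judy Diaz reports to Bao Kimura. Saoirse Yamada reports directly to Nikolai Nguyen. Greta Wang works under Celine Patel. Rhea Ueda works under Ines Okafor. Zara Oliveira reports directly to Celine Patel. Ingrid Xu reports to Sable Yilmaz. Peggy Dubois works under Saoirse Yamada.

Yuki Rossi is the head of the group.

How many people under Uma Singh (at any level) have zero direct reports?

1

The only person in Uma Singh's organization with no one reporting to them is Judy Diaz. That is 1.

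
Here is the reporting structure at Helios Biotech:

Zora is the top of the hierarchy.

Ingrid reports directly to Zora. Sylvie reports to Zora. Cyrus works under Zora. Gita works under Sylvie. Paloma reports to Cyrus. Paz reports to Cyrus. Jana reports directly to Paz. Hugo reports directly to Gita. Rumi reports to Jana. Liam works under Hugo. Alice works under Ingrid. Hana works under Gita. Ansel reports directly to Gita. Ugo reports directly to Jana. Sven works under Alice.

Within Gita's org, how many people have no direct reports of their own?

The people in Gita's organization with no one reporting to them are Ansel, Hana, Liam. That is 3.

3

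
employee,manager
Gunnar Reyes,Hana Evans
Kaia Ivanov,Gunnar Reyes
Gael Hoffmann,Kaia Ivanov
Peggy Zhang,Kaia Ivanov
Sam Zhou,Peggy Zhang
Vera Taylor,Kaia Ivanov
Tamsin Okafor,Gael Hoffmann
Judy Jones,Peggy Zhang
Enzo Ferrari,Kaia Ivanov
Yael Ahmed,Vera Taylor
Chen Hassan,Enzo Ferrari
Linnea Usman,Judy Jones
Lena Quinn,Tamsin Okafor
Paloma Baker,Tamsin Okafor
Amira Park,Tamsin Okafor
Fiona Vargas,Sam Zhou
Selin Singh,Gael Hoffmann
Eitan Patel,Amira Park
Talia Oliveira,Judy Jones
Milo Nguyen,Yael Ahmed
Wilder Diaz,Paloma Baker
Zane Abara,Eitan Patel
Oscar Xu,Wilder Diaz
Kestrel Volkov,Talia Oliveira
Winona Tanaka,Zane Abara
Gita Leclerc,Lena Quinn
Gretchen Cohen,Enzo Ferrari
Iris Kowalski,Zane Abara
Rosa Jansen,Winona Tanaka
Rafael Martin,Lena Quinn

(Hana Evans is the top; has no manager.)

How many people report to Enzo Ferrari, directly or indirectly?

Enzo Ferrari directly manages Chen Hassan, Gretchen Cohen. Chen Hassan has no reports. Gretchen Cohen has no reports. So Enzo Ferrari's organization is 2 direct reports plus everyone under them: 1 + 1 = 2.

2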